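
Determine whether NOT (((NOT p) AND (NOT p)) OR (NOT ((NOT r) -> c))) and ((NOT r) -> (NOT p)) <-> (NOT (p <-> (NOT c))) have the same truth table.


Compare truth tables:
c | p | r | φ | ψ
-----------------
F | F | F | F | T
T | F | F | F | F
F | T | F | F | T
T | T | F | T | F
F | F | T | F | T
T | F | T | F | F
F | T | T | T | F
T | T | T | T | T
They differ at row 1 (c=F, p=F, r=F): φ=F but ψ=T.

No, they are not logically equivalent.


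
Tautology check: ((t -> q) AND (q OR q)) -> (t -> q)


Build the truth table over {q, t}:
q | t | φ
---------
F | F | T
T | F | T
F | T | T
T | T | T
Every row evaluates to true.

Yes, it is a tautology.


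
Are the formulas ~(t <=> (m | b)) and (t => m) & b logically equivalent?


Compare truth tables:
b | m | t | φ | ψ
-----------------
False | False | False | False | False
True | False | False | True | True
False | True | False | True | False
True | True | False | True | True
False | False | True | True | False
True | False | True | False | False
False | True | True | False | False
True | True | True | False | True
They differ at row 3 (b=False, m=True, t=False): φ=True but ψ=False.

No, they are not logically equivalent.


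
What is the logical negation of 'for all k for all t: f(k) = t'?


Negation flips each quantifier (∀↔∃) and negates the inner predicate.
¬(for all k for all t: φ) = there exists k there exists t: ¬φ.

there exists k there exists t: NOT(f(k) = t)


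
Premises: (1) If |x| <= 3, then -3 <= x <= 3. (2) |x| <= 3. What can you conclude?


Modus ponens: from (P → Q) and P, infer Q.
P = '|x| <= 3' is asserted, and P → Q holds, so Q follows.

-3 <= x <= 3.


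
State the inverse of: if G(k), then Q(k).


The inverse of (P → Q) is (¬P → ¬Q). It is equivalent to the converse, not to the original.
Here P = 'G(k)' and Q = 'Q(k)'.

If not (G(k)), then not (Q(k)).


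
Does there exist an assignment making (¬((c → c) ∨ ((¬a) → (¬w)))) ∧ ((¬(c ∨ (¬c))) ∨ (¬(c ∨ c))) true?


Check all 8 assignments over {a, c, w}:
a | c | w | φ
-------------
F | F | F | F
T | F | F | F
F | T | F | F
T | T | F | F
F | F | T | F
T | F | T | F
F | T | T | F
T | T | T | F
No assignment makes the formula true.

Unsatisfiable.


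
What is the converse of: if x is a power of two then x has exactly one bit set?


The converse of (P → Q) is (Q → P). It is not in general equivalent to the original.
Here P = 'x is a power of two' and Q = 'x has exactly one bit set'.

If x has exactly one bit set, then x is a power of two.


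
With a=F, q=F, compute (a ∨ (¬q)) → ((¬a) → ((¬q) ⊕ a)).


Substitute a=F, q=F:
¬q = T
a ∨ (¬q) = F ∨ T = T
¬a = T
¬q = T
(¬q) ⊕ a = T ⊕ F = T
(¬a) → ((¬q) ⊕ a) = T → T = T
(a ∨ (¬q)) → ((¬a) → ((¬q) ⊕ a)) = T → T = T

T


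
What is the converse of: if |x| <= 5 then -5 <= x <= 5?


The converse of (P → Q) is (Q → P). It is not in general equivalent to the original.
Here P = '|x| <= 5' and Q = '-5 <= x <= 5'.

If -5 <= x <= 5, then |x| <= 5.


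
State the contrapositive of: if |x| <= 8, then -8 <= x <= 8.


The contrapositive of (P → Q) is (¬Q → ¬P); it is logically equivalent to the original.
Here P = '|x| <= 8' and Q = '-8 <= x <= 8'.

If not (-8 <= x <= 8), then not (|x| <= 8).


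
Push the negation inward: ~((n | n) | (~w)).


De Morgan: the negation of a disjunction is the conjunction of the negations.
Distribute ~ across |, flipping it to &, and negate each literal.

((~n) & (~n)) & w


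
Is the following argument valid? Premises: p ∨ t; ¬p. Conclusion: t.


This matches the form of disjunctive syllogism: the conclusion follows in every model of the premises.

Valid.


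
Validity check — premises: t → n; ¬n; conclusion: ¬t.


This matches the form of modus tollens: the conclusion follows in every model of the premises.

Valid.


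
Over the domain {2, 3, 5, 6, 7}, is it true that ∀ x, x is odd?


Evaluate the predicate on each element: 2:F, 3:T, 5:T, 6:F, 7:T.
Counterexample x = 2 fails the predicate.

F


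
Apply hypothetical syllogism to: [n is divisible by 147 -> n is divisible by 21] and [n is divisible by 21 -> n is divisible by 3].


Hypothetical syllogism: from (P → Q) and (Q → R), infer (P → R).
Chain the two implications through the shared middle term 'n is divisible by 21'.

n is divisible by 147 -> n is divisible by 3


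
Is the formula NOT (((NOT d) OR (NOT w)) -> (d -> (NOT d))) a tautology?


Build the truth table over {d, w}:
d | w | φ
---------
F | F | F
T | F | T
F | T | F
T | T | F
Counterexample at row 1: with d=F, w=F, the formula is F.

No, it is not a tautology.


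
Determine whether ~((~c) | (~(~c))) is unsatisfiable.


Truth table over {c}:
c | φ
-----
False | False
True | False
Every row is false.

Yes, it is a contradiction.


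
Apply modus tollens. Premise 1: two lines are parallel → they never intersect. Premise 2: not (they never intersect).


Modus tollens: from (P → Q) and ¬Q, infer ¬P.
Q = 'they never intersect' is denied; since P → Q, P must also fail.

Not (two lines are parallel).


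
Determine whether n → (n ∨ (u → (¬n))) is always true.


Build the truth table over {n, u}:
n | u | φ
---------
F | F | T
T | F | T
F | T | T
T | T | T
Every row evaluates to true.

Yes, it is a tautology.


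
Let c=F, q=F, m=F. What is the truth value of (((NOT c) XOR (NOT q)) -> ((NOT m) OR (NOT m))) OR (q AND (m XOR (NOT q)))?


Substitute c=F, q=F, m=F:
… (earlier sub-steps elided)
NOT q = T
(NOT c) XOR (NOT q) = T XOR T = F
NOT m = T
NOT m = T
(NOT m) OR (NOT m) = T OR T = T
((NOT c) XOR (NOT q)) -> ((NOT m) OR (NOT m)) = F -> T = T
NOT q = T
m XOR (NOT q) = F XOR T = T
q AND (m XOR (NOT q)) = F AND T = F
(((NOT c) XOR (NOT q)) -> ((NOT m) OR (NOT m))) OR (q AND (m XOR (NOT q))) = T OR F = T

T


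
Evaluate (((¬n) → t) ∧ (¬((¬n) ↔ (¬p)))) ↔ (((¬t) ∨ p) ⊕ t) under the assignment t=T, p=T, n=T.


Substitute t=T, p=T, n=T:
… (earlier sub-steps elided)
(¬n) → t = F → T = T
¬n = F
¬p = F
(¬n) ↔ (¬p) = F ↔ F = T
¬((¬n) ↔ (¬p)) = F
((¬n) → t) ∧ (¬((¬n) ↔ (¬p))) = T ∧ F = F
¬t = F
(¬t) ∨ p = F ∨ T = T
((¬t) ∨ p) ⊕ t = T ⊕ T = F
(((¬n) → t) ∧ (¬((¬n) ↔ (¬p)))) ↔ (((¬t) ∨ p) ⊕ t) = F ↔ F = T

T


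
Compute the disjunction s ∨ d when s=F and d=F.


Disjunction is false only when both operands are false.
Substitute: s=F, d=F.
F ∨ F evaluates to F.

F


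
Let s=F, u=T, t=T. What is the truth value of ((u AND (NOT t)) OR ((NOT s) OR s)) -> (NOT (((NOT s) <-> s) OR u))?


Substitute s=F, u=T, t=T:
NOT t = F
u AND (NOT t) = T AND F = F
NOT s = T
(NOT s) OR s = T OR F = T
(u AND (NOT t)) OR ((NOT s) OR s) = F OR T = T
NOT s = T
(NOT s) <-> s = T <-> F = F
((NOT s) <-> s) OR u = F OR T = T
NOT (((NOT s) <-> s) OR u) = F
((u AND (NOT t)) OR ((NOT s) OR s)) -> (NOT (((NOT s) <-> s) OR u)) = T -> F = F

F


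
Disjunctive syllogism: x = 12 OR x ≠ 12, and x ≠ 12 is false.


Disjunctive syllogism: from (P ∨ Q) and ¬P, infer Q.
One disjunct, 'x ≠ 12', is ruled out; the other must hold.

x = 12


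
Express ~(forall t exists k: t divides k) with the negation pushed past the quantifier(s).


Negation flips each quantifier (∀↔∃) and negates the inner predicate.
¬(forall t exists k: φ) = exists t forall k: ¬φ.

exists t forall k: ~(t divides k)


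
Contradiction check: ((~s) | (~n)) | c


Truth table over {c, n, s}:
c | n | s | φ
-------------
False | False | False | True
True | False | False | True
False | True | False | True
True | True | False | True
False | False | True | True
True | False | True | True
False | True | True | False
True | True | True | True
Satisfying assignment at row 1: c=False, n=False, s=False gives True.

No, it is not a contradiction.


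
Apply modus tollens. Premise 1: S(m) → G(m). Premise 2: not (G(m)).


Modus tollens: from (P → Q) and ¬Q, infer ¬P.
Q = 'G(m)' is denied; since P → Q, P must also fail.

Not (S(m)).


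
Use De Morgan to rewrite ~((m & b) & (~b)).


De Morgan: the negation of a conjunction is the disjunction of the negations.
Distribute ~ across &, flipping it to |, and negate each literal.

((~m) | (~b)) | b


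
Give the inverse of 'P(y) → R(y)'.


The inverse of (P → Q) is (¬P → ¬Q). It is equivalent to the converse, not to the original.
Here P = 'P(y)' and Q = 'R(y)'.

If not (P(y)), then not (R(y)).


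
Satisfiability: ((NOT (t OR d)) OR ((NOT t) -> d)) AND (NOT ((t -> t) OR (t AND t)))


Check all 4 assignments over {d, t}:
d | t | φ
---------
F | F | F
T | F | F
F | T | F
T | T | F
No assignment makes the formula true.

Unsatisfiable.


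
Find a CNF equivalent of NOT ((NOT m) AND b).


Step 1: Apply De Morgan: ¬((¬m) ∧ b) = ¬(¬m) ∨ ¬b.
Step 2: Eliminate any double negations (¬¬X = X).

m OR (NOT b)


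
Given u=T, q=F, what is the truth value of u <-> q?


Biconditional is true when both operands have the same truth value.
Substitute: u=T, q=F.
T <-> F evaluates to F.

F


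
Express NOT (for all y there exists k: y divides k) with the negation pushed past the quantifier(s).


Negation flips each quantifier (∀↔∃) and negates the inner predicate.
¬(for all y there exists k: φ) = there exists y for all k: ¬φ.

there exists y for all k: NOT(y divides k)


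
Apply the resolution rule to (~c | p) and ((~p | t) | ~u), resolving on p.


The clauses contain complementary literals p and ~p.
Resolution eliminates this pair and disjoins the remaining literals (merging duplicates).

((~c | ~u) | t)


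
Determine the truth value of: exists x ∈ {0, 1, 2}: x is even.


Evaluate the predicate on each element: 0:True, 1:False, 2:True.
Witness x = 0 satisfies the predicate.

True


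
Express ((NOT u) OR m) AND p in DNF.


Step 1: Distribute ∧ over ∨: ((¬u) ∨ m) ∧ p = ((¬u) ∧ p) ∨ (m ∧ p).

((NOT u) AND p) OR (m AND p)


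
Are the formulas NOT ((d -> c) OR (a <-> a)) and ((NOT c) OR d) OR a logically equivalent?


Compare truth tables:
a | c | d | φ | ψ
-----------------
F | F | F | F | T
T | F | F | F | T
F | T | F | F | F
T | T | F | F | T
F | F | T | F | T
T | F | T | F | T
F | T | T | F | T
T | T | T | F | T
They differ at row 1 (a=F, c=F, d=F): φ=F but ψ=T.

No, they are not logically equivalent.


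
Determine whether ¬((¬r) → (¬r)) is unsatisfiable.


Truth table over {r}:
r | φ
-----
F | F
T | F
Every row is false.

Yes, it is a contradiction.


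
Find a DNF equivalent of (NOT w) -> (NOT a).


Step 1: Rewrite (¬w) → (¬a) as ¬(¬w) ∨ (¬a).
Step 2: Eliminate any double negations (¬¬X = X).

w OR (NOT a)


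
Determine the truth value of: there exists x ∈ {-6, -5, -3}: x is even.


Evaluate the predicate on each element: -6:T, -5:F, -3:F.
Witness x = -6 satisfies the predicate.

T


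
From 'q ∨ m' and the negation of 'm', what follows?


Disjunctive syllogism: from (P ∨ Q) and ¬P, infer Q.
One disjunct, 'm', is ruled out; the other must hold.

q


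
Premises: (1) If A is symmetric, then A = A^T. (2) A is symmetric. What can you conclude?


Modus ponens: from (P → Q) and P, infer Q.
P = 'A is symmetric' is asserted, and P → Q holds, so Q follows.

A = A^T.


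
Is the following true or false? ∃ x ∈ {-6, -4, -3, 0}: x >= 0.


Evaluate the predicate on each element: -6:F, -4:F, -3:F, 0:T.
Witness x = 0 satisfies the predicate.

T


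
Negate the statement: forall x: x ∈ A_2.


¬(forall x: φ) = exists x: ¬φ, and ¬(exists x: φ) = forall x: ¬φ.
Apply to the universal statement.

exists x: ~(x ∈ A_2)


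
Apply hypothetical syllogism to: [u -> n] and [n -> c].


Hypothetical syllogism: from (P → Q) and (Q → R), infer (P → R).
Chain the two implications through the shared middle term 'n'.

u -> c


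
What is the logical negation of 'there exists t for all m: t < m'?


Negation flips each quantifier (∀↔∃) and negates the inner predicate.
¬(there exists t for all m: φ) = for all t there exists m: ¬φ.

for all t there exists m: NOT(t < m)


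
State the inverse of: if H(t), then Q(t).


The inverse of (P → Q) is (¬P → ¬Q). It is equivalent to the converse, not to the original.
Here P = 'H(t)' and Q = 'Q(t)'.

If not (H(t)), then not (Q(t)).


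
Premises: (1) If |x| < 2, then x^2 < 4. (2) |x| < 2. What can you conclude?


Modus ponens: from (P → Q) and P, infer Q.
P = '|x| < 2' is asserted, and P → Q holds, so Q follows.

x^2 < 4.


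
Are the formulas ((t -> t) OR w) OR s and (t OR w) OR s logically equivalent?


Compare truth tables:
s | t | w | φ | ψ
-----------------
F | F | F | T | F
T | F | F | T | T
F | T | F | T | T
T | T | F | T | T
F | F | T | T | T
T | F | T | T | T
F | T | T | T | T
T | T | T | T | T
They differ at row 1 (s=F, t=F, w=F): φ=T but ψ=F.

No, they are not logically equivalent.


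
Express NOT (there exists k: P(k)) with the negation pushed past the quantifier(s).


¬(for all x: φ) = there exists x: ¬φ, and ¬(there exists x: φ) = for all x: ¬φ.
Apply to the existential statement.

for all k: NOT(P(k))


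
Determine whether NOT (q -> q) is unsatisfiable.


Truth table over {q}:
q | φ
-----
F | F
T | F
Every row is false.

Yes, it is a contradiction.


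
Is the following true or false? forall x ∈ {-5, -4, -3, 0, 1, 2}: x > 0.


Evaluate the predicate on each element: -5:False, -4:False, -3:False, 0:False, 1:True, 2:True.
Counterexample x = -5 fails the predicate.

False


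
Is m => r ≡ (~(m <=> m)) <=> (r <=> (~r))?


Compare truth tables:
m | r | φ | ψ
-------------
False | False | True | True
True | False | False | True
False | True | True | True
True | True | True | True
They differ at row 2 (m=True, r=False): φ=False but ψ=True.

No, they are not logically equivalent.


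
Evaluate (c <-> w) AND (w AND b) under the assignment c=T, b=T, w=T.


Substitute c=T, b=T, w=T:
c <-> w = T <-> T = T
w AND b = T AND T = T
(c <-> w) AND (w AND b) = T AND T = T

T


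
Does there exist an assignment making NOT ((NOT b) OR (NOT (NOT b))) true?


Check all 2 assignments over {b}:
b | φ
-----
F | F
T | F
No assignment makes the formula true.

Unsatisfiable.


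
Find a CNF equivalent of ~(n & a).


Step 1: Apply De Morgan: ¬(n ∧ a) = ¬n ∨ ¬a.

(~n) | (~a)


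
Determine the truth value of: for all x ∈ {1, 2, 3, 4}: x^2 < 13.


Evaluate the predicate on each element: 1:T, 2:T, 3:T, 4:F.
Counterexample x = 4 fails the predicate.

F


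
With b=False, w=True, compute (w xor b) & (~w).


Substitute b=False, w=True:
w xor b = True xor False = True
~w = False
(w xor b) & (~w) = True & False = False

False


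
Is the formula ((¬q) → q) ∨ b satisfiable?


Search for a satisfying assignment over {b, q}.
Try b=T, q=F: the formula evaluates to T.
A satisfying assignment exists.

Satisfiable.


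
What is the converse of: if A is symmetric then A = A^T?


The converse of (P → Q) is (Q → P). It is not in general equivalent to the original.
Here P = 'A is symmetric' and Q = 'A = A^T'.

If A = A^T, then A is symmetric.


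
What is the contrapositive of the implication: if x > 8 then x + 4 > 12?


The contrapositive of (P → Q) is (¬Q → ¬P); it is logically equivalent to the original.
Here P = 'x > 8' and Q = 'x + 4 > 12'.

If not (x + 4 > 12), then not (x > 8).


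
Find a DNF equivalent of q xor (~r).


Step 1: q ⊕ (¬r) is true exactly when they disagree: (q ∧ ¬(¬r)) ∨ (¬q ∧ (¬r)).
Step 2: Eliminate any double negations (¬¬X = X).

(q & r) | ((~q) & (~r))


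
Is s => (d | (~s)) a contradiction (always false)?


Truth table over {d, s}:
d | s | φ
---------
False | False | True
True | False | True
False | True | False
True | True | True
Satisfying assignment at row 1: d=False, s=False gives True.

No, it is not a contradiction.


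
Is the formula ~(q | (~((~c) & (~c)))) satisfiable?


Search for a satisfying assignment over {c, q}.
Try c=False, q=False: the formula evaluates to True.
A satisfying assignment exists.

Satisfiable.


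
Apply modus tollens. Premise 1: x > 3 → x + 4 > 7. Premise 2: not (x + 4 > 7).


Modus tollens: from (P → Q) and ¬Q, infer ¬P.
Q = 'x + 4 > 7' is denied; since P → Q, P must also fail.

Not (x > 3).


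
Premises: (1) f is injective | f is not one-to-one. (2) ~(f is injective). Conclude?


Disjunctive syllogism: from (P ∨ Q) and ¬P, infer Q.
One disjunct, 'f is injective', is ruled out; the other must hold.

f is not one-to-one


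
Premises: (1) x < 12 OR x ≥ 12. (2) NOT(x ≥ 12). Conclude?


Disjunctive syllogism: from (P ∨ Q) and ¬P, infer Q.
One disjunct, 'x ≥ 12', is ruled out; the other must hold.

x < 12


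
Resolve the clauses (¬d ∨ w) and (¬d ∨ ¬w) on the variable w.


The clauses contain complementary literals w and ¬w.
Resolution eliminates this pair and disjoins the remaining literals (merging duplicates).

¬d


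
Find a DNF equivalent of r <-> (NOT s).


Step 1: r ↔ (¬s) is true exactly when both agree: (r ∧ (¬s)) ∨ (¬r ∧ ¬(¬s)).
Step 2: Eliminate any double negations (¬¬X = X).

(r AND (NOT s)) OR ((NOT r) AND s)


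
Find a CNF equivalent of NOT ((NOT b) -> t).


Step 1: Rewrite (¬b) → t as ¬(¬b) ∨ t.
Step 2: Negate: ¬(¬(¬b) ∨ t) = (¬b) ∧ ¬t (De Morgan + double negation).

(NOT b) AND (NOT t)


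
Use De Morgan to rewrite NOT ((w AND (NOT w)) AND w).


De Morgan: the negation of a conjunction is the disjunction of the negations.
Distribute NOT across AND, flipping it to OR, and negate each literal.

((NOT w) OR w) OR (NOT w)


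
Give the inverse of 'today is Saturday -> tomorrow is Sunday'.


The inverse of (P → Q) is (¬P → ¬Q). It is equivalent to the converse, not to the original.
Here P = 'today is Saturday' and Q = 'tomorrow is Sunday'.

If not (today is Saturday), then not (tomorrow is Sunday).


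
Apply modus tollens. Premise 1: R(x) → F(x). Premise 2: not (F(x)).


Modus tollens: from (P → Q) and ¬Q, infer ¬P.
Q = 'F(x)' is denied; since P → Q, P must also fail.

Not (R(x)).


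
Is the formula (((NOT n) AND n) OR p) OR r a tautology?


Build the truth table over {n, p, r}:
n | p | r | φ
-------------
F | F | F | F
T | F | F | F
F | T | F | T
T | T | F | T
F | F | T | T
T | F | T | T
F | T | T | T
T | T | T | T
Counterexample at row 1: with n=F, p=F, r=F, the formula is F.

No, it is not a tautology.


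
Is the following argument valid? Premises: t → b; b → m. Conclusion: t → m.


This matches the form of hypothetical syllogism: the conclusion follows in every model of the premises.

Valid.


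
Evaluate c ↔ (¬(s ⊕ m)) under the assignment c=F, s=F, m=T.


Substitute c=F, s=F, m=T:
s ⊕ m = F ⊕ T = T
¬(s ⊕ m) = F
c ↔ (¬(s ⊕ m)) = F ↔ F = T

T


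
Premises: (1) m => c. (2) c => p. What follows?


Hypothetical syllogism: from (P → Q) and (Q → R), infer (P → R).
Chain the two implications through the shared middle term 'c'.

m => p


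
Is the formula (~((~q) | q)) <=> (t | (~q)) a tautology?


Build the truth table over {q, t}:
q | t | φ
---------
False | False | False
True | False | True
False | True | False
True | True | False
Counterexample at row 1: with q=False, t=False, the formula is False.

No, it is not a tautology.


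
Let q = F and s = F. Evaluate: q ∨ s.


Disjunction is false only when both operands are false.
Substitute: q=F, s=F.
F ∨ F evaluates to F.

F


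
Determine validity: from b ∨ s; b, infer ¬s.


This is affirming a disjunct (fallacy). There exist truth assignments where the premises are all true but the conclusion is false.

Invalid.


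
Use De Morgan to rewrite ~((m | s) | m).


De Morgan: the negation of a disjunction is the conjunction of the negations.
Distribute ~ across |, flipping it to &, and negate each literal.

((~m) & (~s)) & (~m)


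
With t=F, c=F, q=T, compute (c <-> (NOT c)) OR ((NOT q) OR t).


Substitute t=F, c=F, q=T:
NOT c = T
c <-> (NOT c) = F <-> T = F
NOT q = F
(NOT q) OR t = F OR F = F
(c <-> (NOT c)) OR ((NOT q) OR t) = F OR F = F

F


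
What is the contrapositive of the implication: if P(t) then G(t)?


The contrapositive of (P → Q) is (¬Q → ¬P); it is logically equivalent to the original.
Here P = 'P(t)' and Q = 'G(t)'.

If not (G(t)), then not (P(t)).


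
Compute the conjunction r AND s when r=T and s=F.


Conjunction is true only when both operands are true.
Substitute: r=T, s=F.
T AND F evaluates to F.

F


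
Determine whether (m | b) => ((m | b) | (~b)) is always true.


Build the truth table over {b, m}:
b | m | φ
---------
False | False | True
True | False | True
False | True | True
True | True | True
Every row evaluates to true.

Yes, it is a tautology.


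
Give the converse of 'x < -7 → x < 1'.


The converse of (P → Q) is (Q → P). It is not in general equivalent to the original.
Here P = 'x < -7' and Q = 'x < 1'.

If x < 1, then x < -7.


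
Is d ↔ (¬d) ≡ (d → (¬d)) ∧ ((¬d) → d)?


Compare truth tables:
d | φ | ψ
---------
F | F | F
T | F | F
The columns φ and ψ agree on every row.

Yes, they are logically equivalent.


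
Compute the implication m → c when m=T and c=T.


Implication is false only when antecedent is true and consequent is false.
Substitute: m=T, c=T.
T → T evaluates to T.

T


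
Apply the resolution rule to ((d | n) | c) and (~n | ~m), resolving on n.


The clauses contain complementary literals n and ~n.
Resolution eliminates this pair and disjoins the remaining literals (merging duplicates).

((c | d) | ~m)


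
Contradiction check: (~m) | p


Truth table over {m, p}:
m | p | φ
---------
False | False | True
True | False | False
False | True | True
True | True | True
Satisfying assignment at row 1: m=False, p=False gives True.

No, it is not a contradiction.


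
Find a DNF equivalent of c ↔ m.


Step 1: c ↔ m is true exactly when both agree: (c ∧ m) ∨ (¬c ∧ ¬m).

(c ∧ m) ∨ ((¬c) ∧ (¬m))


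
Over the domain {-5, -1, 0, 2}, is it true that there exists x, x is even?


Evaluate the predicate on each element: -5:F, -1:F, 0:T, 2:T.
Witness x = 0 satisfies the predicate.

T


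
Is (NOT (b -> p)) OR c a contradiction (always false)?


Truth table over {b, c, p}:
b | c | p | φ
-------------
F | F | F | F
T | F | F | T
F | T | F | T
T | T | F | T
F | F | T | F
T | F | T | F
F | T | T | T
T | T | T | T
Satisfying assignment at row 2: b=T, c=F, p=F gives T.

No, it is not a contradiction.


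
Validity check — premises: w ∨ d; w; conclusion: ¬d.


This is affirming a disjunct (fallacy). There exist truth assignments where the premises are all true but the conclusion is false.

Invalid.


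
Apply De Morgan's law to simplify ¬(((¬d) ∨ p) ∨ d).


De Morgan: the negation of a disjunction is the conjunction of the negations.
Distribute ¬ across ∨, flipping it to ∧, and negate each literal.

(d ∧ (¬p)) ∧ (¬d)


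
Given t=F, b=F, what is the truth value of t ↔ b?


Biconditional is true when both operands have the same truth value.
Substitute: t=F, b=F.
F ↔ F evaluates to T.

T


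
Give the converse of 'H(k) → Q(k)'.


The converse of (P → Q) is (Q → P). It is not in general equivalent to the original.
Here P = 'H(k)' and Q = 'Q(k)'.

If Q(k), then H(k).


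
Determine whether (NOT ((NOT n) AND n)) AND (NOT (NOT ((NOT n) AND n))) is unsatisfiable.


Truth table over {n}:
n | φ
-----
F | F
T | F
Every row is false.

Yes, it is a contradiction.


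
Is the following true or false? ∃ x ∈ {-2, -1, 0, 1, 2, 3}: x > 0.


Evaluate the predicate on each element: -2:F, -1:F, 0:F, 1:T, 2:T, 3:T.
Witness x = 1 satisfies the predicate.

T


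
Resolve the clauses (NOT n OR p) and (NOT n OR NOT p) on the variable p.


The clauses contain complementary literals p and NOTp.
Resolution eliminates this pair and disjoins the remaining literals (merging duplicates).

NOT n


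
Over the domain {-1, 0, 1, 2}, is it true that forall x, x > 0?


Evaluate the predicate on each element: -1:False, 0:False, 1:True, 2:True.
Counterexample x = -1 fails the predicate.

False


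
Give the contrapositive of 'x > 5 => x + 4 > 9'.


The contrapositive of (P → Q) is (¬Q → ¬P); it is logically equivalent to the original.
Here P = 'x > 5' and Q = 'x + 4 > 9'.

If not (x + 4 > 9), then not (x > 5).


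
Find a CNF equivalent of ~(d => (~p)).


Step 1: Rewrite d → (¬p) as ¬d ∨ (¬p).
Step 2: Negate: ¬(¬d ∨ (¬p)) = d ∧ ¬(¬p) (De Morgan + double negation).
Step 3: Eliminate any double negations (¬¬X = X).

d & p


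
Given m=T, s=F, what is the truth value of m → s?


Implication is false only when antecedent is true and consequent is false.
Substitute: m=T, s=F.
T → F evaluates to F.

F


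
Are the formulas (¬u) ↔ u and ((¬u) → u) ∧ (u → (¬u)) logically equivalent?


Compare truth tables:
u | φ | ψ
---------
F | F | F
T | F | F
The columns φ and ψ agree on every row.

Yes, they are logically equivalent.


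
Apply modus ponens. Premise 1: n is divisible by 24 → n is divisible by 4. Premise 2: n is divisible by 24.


Modus ponens: from (P → Q) and P, infer Q.
P = 'n is divisible by 24' is asserted, and P → Q holds, so Q follows.

n is divisible by 4.


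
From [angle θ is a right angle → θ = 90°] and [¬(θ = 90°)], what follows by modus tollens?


Modus tollens: from (P → Q) and ¬Q, infer ¬P.
Q = 'θ = 90°' is denied; since P → Q, P must also fail.

Not (angle θ is a right angle).


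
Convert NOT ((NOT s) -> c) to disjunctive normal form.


Step 1: Rewrite implication then negate: ¬(¬(¬s) ∨ c) = (¬s) ∧ ¬c.

(NOT s) AND (NOT c)


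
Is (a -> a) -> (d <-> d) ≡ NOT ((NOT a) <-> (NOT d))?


Compare truth tables:
a | d | φ | ψ
-------------
F | F | T | F
T | F | T | T
F | T | T | T
T | T | T | F
They differ at row 1 (a=F, d=F): φ=T but ψ=F.

No, they are not logically equivalent.


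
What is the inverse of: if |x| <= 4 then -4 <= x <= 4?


The inverse of (P → Q) is (¬P → ¬Q). It is equivalent to the converse, not to the original.
Here P = '|x| <= 4' and Q = '-4 <= x <= 4'.

If not (|x| <= 4), then not (-4 <= x <= 4).


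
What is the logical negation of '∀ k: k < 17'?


¬(∀ x: φ) = ∃ x: ¬φ, and ¬(∃ x: φ) = ∀ x: ¬φ.
Apply to the universal statement.

∃ k: ¬(k < 17)


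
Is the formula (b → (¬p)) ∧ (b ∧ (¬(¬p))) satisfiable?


Check all 4 assignments over {b, p}:
b | p | φ
---------
F | F | F
T | F | F
F | T | F
T | T | F
No assignment makes the formula true.

Unsatisfiable.


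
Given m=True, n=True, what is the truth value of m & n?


Conjunction is true only when both operands are true.
Substitute: m=True, n=True.
True & True evaluates to True.

True


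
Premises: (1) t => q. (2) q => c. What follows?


Hypothetical syllogism: from (P → Q) and (Q → R), infer (P → R).
Chain the two implications through the shared middle term 'q'.

t => c


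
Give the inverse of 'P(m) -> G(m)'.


The inverse of (P → Q) is (¬P → ¬Q). It is equivalent to the converse, not to the original.
Here P = 'P(m)' and Q = 'G(m)'.

If not (P(m)), then not (G(m)).


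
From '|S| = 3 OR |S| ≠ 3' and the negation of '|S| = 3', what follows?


Disjunctive syllogism: from (P ∨ Q) and ¬P, infer Q.
One disjunct, '|S| = 3', is ruled out; the other must hold.

|S| ≠ 3


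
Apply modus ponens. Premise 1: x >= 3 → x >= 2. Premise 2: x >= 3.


Modus ponens: from (P → Q) and P, infer Q.
P = 'x >= 3' is asserted, and P → Q holds, so Q follows.

x >= 2.


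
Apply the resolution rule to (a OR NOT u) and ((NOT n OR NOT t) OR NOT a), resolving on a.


The clauses contain complementary literals a and NOTa.
Resolution eliminates this pair and disjoins the remaining literals (merging duplicates).

((NOT u OR NOT t) OR NOT n)


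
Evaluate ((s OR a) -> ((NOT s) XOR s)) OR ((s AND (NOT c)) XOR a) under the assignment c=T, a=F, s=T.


Substitute c=T, a=F, s=T:
s OR a = T OR F = T
NOT s = F
(NOT s) XOR s = F XOR T = T
(s OR a) -> ((NOT s) XOR s) = T -> T = T
NOT c = F
s AND (NOT c) = T AND F = F
(s AND (NOT c)) XOR a = F XOR F = F
((s OR a) -> ((NOT s) XOR s)) OR ((s AND (NOT c)) XOR a) = T OR F = T

T


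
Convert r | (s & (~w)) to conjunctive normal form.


Step 1: Distribute ∨ over ∧: r ∨ (s ∧ (¬w)) = (r ∨ s) ∧ (r ∨ (¬w)).

(r | s) & (r | (~w))


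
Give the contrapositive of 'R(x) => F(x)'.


The contrapositive of (P → Q) is (¬Q → ¬P); it is logically equivalent to the original.
Here P = 'R(x)' and Q = 'F(x)'.

If not (F(x)), then not (R(x)).


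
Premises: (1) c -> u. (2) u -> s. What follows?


Hypothetical syllogism: from (P → Q) and (Q → R), infer (P → R).
Chain the two implications through the shared middle term 'u'.

c -> s


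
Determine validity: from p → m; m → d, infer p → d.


This matches the form of hypothetical syllogism: the conclusion follows in every model of the premises.

Valid.


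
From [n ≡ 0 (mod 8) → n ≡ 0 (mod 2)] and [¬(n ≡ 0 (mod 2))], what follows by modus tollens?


Modus tollens: from (P → Q) and ¬Q, infer ¬P.
Q = 'n ≡ 0 (mod 2)' is denied; since P → Q, P must also fail.

Not (n ≡ 0 (mod 8)).


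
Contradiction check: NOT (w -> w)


Truth table over {w}:
w | φ
-----
F | F
T | F
Every row is false.

Yes, it is a contradiction.


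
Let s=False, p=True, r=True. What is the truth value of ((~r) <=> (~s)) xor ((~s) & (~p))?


Substitute s=False, p=True, r=True:
~r = False
~s = True
(~r) <=> (~s) = False <=> True = False
~s = True
~p = False
(~s) & (~p) = True & False = False
((~r) <=> (~s)) xor ((~s) & (~p)) = False xor False = False

False


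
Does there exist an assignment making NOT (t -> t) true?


Check all 2 assignments over {t}:
t | φ
-----
F | F
T | F
No assignment makes the formula true.

Unsatisfiable.


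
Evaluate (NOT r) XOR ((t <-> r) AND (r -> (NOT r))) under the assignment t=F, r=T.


Substitute t=F, r=T:
NOT r = F
t <-> r = F <-> T = F
NOT r = F
r -> (NOT r) = T -> F = F
(t <-> r) AND (r -> (NOT r)) = F AND F = F
(NOT r) XOR ((t <-> r) AND (r -> (NOT r))) = F XOR F = F

F


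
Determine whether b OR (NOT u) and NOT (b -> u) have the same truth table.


Compare truth tables:
b | u | φ | ψ
-------------
F | F | T | F
T | F | T | T
F | T | F | F
T | T | T | F
They differ at row 1 (b=F, u=F): φ=T but ψ=F.

No, they are not logically equivalent.


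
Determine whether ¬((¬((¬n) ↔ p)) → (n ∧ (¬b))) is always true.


Build the truth table over {b, n, p}:
b | n | p | φ
-------------
F | F | F | T
T | F | F | T
F | T | F | F
T | T | F | F
F | F | T | F
T | F | T | F
F | T | T | F
T | T | T | T
Counterexample at row 3: with b=F, n=T, p=F, the formula is F.

No, it is not a tautology.


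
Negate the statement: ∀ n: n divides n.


¬(∀ x: φ) = ∃ x: ¬φ, and ¬(∃ x: φ) = ∀ x: ¬φ.
Apply to the universal statement.

∃ n: ¬(n divides n)


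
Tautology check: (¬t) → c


Build the truth table over {c, t}:
c | t | φ
---------
F | F | F
T | F | T
F | T | T
T | T | T
Counterexample at row 1: with c=F, t=F, the formula is F.

No, it is not a tautology.


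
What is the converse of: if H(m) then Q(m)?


The converse of (P → Q) is (Q → P). It is not in general equivalent to the original.
Here P = 'H(m)' and Q = 'Q(m)'.

If Q(m), then H(m).


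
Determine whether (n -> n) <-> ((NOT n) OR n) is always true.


Build the truth table over {n}:
n | φ
-----
F | T
T | T
Every row evaluates to true.

Yes, it is a tautology.


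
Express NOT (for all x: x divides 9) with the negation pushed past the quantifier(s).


¬(for all x: φ) = there exists x: ¬φ, and ¬(there exists x: φ) = for all x: ¬φ.
Apply to the universal statement.

there exists x: NOT(x divides 9)


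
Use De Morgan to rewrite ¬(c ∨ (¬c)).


De Morgan: the negation of a disjunction is the conjunction of the negations.
Distribute ¬ across ∨, flipping it to ∧, and negate each literal.

(¬c) ∧ c


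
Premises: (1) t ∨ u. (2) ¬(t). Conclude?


Disjunctive syllogism: from (P ∨ Q) and ¬P, infer Q.
One disjunct, 't', is ruled out; the other must hold.

u


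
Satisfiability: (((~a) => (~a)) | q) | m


Search for a satisfying assignment over {a, m, q}.
Try a=False, m=False, q=False: the formula evaluates to True.
A satisfying assignment exists.

Satisfiable.


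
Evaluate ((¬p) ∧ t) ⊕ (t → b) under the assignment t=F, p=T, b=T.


Substitute t=F, p=T, b=T:
¬p = F
(¬p) ∧ t = F ∧ F = F
t → b = F → T = T
((¬p) ∧ t) ⊕ (t → b) = F ⊕ T = T

T


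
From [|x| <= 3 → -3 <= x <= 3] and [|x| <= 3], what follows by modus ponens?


Modus ponens: from (P → Q) and P, infer Q.
P = '|x| <= 3' is asserted, and P → Q holds, so Q follows.

-3 <= x <= 3.


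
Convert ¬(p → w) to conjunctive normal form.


Step 1: Rewrite p → w as ¬p ∨ w.
Step 2: Negate: ¬(¬p ∨ w) = p ∧ ¬w (De Morgan + double negation).

p ∧ (¬w)


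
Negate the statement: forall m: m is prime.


¬(forall x: φ) = exists x: ¬φ, and ¬(exists x: φ) = forall x: ¬φ.
Apply to the universal statement.

exists m: ~(m is prime)


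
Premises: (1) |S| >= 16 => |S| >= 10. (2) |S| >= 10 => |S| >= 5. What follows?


Hypothetical syllogism: from (P → Q) and (Q → R), infer (P → R).
Chain the two implications through the shared middle term '|S| >= 10'.

|S| >= 16 => |S| >= 5


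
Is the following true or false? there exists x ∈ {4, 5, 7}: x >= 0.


Evaluate the predicate on each element: 4:T, 5:T, 7:T.
Witness x = 4 satisfies the predicate.

T


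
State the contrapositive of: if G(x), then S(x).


The contrapositive of (P → Q) is (¬Q → ¬P); it is logically equivalent to the original.
Here P = 'G(x)' and Q = 'S(x)'.

If not (S(x)), then not (G(x)).


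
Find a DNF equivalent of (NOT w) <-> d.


Step 1: (¬w) ↔ d is true exactly when both agree: ((¬w) ∧ d) ∨ (¬(¬w) ∧ ¬d).
Step 2: Eliminate any double negations (¬¬X = X).

((NOT w) AND d) OR (w AND (NOT d))


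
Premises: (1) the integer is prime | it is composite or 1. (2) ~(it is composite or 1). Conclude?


Disjunctive syllogism: from (P ∨ Q) and ¬P, infer Q.
One disjunct, 'it is composite or 1', is ruled out; the other must hold.

the integer is prime


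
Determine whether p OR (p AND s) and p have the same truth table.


Compare truth tables:
p | s | φ | ψ
-------------
F | F | F | F
T | F | T | T
F | T | F | F
T | T | T | T
The columns φ and ψ agree on every row.

Yes, they are logically equivalent.


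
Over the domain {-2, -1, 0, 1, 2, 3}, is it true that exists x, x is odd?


Evaluate the predicate on each element: -2:False, -1:True, 0:False, 1:True, 2:False, 3:True.
Witness x = -1 satisfies the predicate.

True


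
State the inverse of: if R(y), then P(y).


The inverse of (P → Q) is (¬P → ¬Q). It is equivalent to the converse, not to the original.
Here P = 'R(y)' and Q = 'P(y)'.

If not (R(y)), then not (P(y)).


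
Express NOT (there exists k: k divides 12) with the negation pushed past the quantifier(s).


¬(for all x: φ) = there exists x: ¬φ, and ¬(there exists x: φ) = for all x: ¬φ.
Apply to the existential statement.

for all k: NOT(k divides 12)


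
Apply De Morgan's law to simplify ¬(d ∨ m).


De Morgan: the negation of a disjunction is the conjunction of the negations.
Distribute ¬ across ∨, flipping it to ∧, and negate each literal.

(¬d) ∧ (¬m)


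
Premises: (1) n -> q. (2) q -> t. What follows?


Hypothetical syllogism: from (P → Q) and (Q → R), infer (P → R).
Chain the two implications through the shared middle term 'q'.

n -> t


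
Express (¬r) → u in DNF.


Step 1: Rewrite (¬r) → u as ¬(¬r) ∨ u.
Step 2: Eliminate any double negations (¬¬X = X).

r ∨ u


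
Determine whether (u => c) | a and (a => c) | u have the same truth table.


Compare truth tables:
a | c | u | φ | ψ
-----------------
False | False | False | True | True
True | False | False | True | False
False | True | False | True | True
True | True | False | True | True
False | False | True | False | True
True | False | True | True | True
False | True | True | True | True
True | True | True | True | True
They differ at row 2 (a=True, c=False, u=False): φ=True but ψ=False.

No, they are not logically equivalent.


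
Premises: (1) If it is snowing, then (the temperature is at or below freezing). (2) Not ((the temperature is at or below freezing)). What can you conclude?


Modus tollens: from (P → Q) and ¬Q, infer ¬P.
Q = '(the temperature is at or below freezing)' is denied; since P → Q, P must also fail.

Not (it is snowing).


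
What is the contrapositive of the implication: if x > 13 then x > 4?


The contrapositive of (P → Q) is (¬Q → ¬P); it is logically equivalent to the original.
Here P = 'x > 13' and Q = 'x > 4'.

If not (x > 4), then not (x > 13).


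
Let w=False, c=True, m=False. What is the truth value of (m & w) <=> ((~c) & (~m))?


Substitute w=False, c=True, m=False:
m & w = False & False = False
~c = False
~m = True
(~c) & (~m) = False & True = False
(m & w) <=> ((~c) & (~m)) = False <=> False = True

True


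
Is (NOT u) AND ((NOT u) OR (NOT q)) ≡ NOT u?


Compare truth tables:
q | u | φ | ψ
-------------
F | F | T | T
T | F | T | T
F | T | F | F
T | T | F | F
The columns φ and ψ agree on every row.

Yes, they are logically equivalent.


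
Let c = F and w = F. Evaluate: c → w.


Implication is false only when antecedent is true and consequent is false.
Substitute: c=F, w=F.
F → F evaluates to T.

T


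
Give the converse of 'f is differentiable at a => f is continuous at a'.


The converse of (P → Q) is (Q → P). It is not in general equivalent to the original.
Here P = 'f is differentiable at a' and Q = 'f is continuous at a'.

If f is continuous at a, then f is differentiable at a.


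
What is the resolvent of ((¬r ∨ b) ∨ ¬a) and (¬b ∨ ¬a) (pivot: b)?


The clauses contain complementary literals b and ¬b.
Resolution eliminates this pair and disjoins the remaining literals (merging duplicates).

(¬a ∨ ¬r)


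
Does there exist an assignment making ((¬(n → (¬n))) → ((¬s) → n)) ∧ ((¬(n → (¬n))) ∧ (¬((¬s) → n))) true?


Check all 4 assignments over {n, s}:
n | s | φ
---------
F | F | F
T | F | F
F | T | F
T | T | F
No assignment makes the formula true.

Unsatisfiable.


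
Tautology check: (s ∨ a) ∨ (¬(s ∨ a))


Build the truth table over {a, s}:
a | s | φ
---------
F | F | T
T | F | T
F | T | T
T | T | T
Every row evaluates to true.

Yes, it is a tautology.


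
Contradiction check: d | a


Truth table over {a, d}:
a | d | φ
---------
False | False | False
True | False | True
False | True | True
True | True | True
Satisfying assignment at row 2: a=True, d=False gives True.

No, it is not a contradiction.


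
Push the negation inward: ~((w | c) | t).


De Morgan: the negation of a disjunction is the conjunction of the negations.
Distribute ~ across |, flipping it to &, and negate each literal.

((~w) & (~c)) & (~t)
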